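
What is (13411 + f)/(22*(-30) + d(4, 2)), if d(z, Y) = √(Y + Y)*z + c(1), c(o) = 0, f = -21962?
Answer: 8551/652 ≈ 13.115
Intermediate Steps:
d(z, Y) = z*√2*√Y (d(z, Y) = √(Y + Y)*z + 0 = √(2*Y)*z + 0 = (√2*√Y)*z + 0 = z*√2*√Y + 0 = z*√2*√Y)
(13411 + f)/(22*(-30) + d(4, 2)) = (13411 - 21962)/(22*(-30) + 4*√2*√2) = -8551/(-660 + 8) = -8551/(-652) = -8551*(-1/652) = 8551/652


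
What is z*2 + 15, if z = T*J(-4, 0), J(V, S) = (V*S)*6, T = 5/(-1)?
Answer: 15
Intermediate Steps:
T = -5 (T = 5*(-1) = -5)
J(V, S) = 6*S*V (J(V, S) = (S*V)*6 = 6*S*V)
z = 0 (z = -30*0*(-4) = -5*0 = 0)
z*2 + 15 = 0*2 + 15 = 0 + 15 = 15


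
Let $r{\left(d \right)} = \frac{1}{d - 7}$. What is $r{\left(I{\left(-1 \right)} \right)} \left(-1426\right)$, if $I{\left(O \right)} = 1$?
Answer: $\frac{713}{3} \approx 237.67$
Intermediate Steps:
$r{\left(d \right)} = \frac{1}{-7 + d}$
$r{\left(I{\left(-1 \right)} \right)} \left(-1426\right) = \frac{1}{-7 + 1} \left(-1426\right) = \frac{1}{-6} \left(-1426\right) = \left(- \frac{1}{6}\right) \left(-1426\right) = \frac{713}{3}$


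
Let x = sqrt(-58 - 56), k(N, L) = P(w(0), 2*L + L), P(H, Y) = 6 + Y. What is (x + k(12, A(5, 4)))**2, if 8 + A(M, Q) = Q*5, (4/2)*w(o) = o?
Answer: (42 + I*sqrt(114))**2 ≈ 1650.0 + 896.88*I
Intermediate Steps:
w(o) = o/2
A(M, Q) = -8 + 5*Q (A(M, Q) = -8 + Q*5 = -8 + 5*Q)
k(N, L) = 6 + 3*L (k(N, L) = 6 + (2*L + L) = 6 + 3*L)
x = I*sqrt(114) (x = sqrt(-114) = I*sqrt(114) ≈ 10.677*I)
(x + k(12, A(5, 4)))**2 = (I*sqrt(114) + (6 + 3*(-8 + 5*4)))**2 = (I*sqrt(114) + (6 + 3*(-8 + 20)))**2 = (I*sqrt(114) + (6 + 3*12))**2 = (I*sqrt(114) + (6 + 36))**2 = (I*sqrt(114) + 42)**2 = (42 + I*sqrt(114))**2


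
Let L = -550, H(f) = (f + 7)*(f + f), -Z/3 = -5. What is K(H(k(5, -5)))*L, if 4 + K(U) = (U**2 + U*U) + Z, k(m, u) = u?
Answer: -446050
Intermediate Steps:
Z = 15 (Z = -3*(-5) = 15)
H(f) = 2*f*(7 + f) (H(f) = (7 + f)*(2*f) = 2*f*(7 + f))
K(U) = 11 + 2*U**2 (K(U) = -4 + ((U**2 + U*U) + 15) = -4 + ((U**2 + U**2) + 15) = -4 + (2*U**2 + 15) = -4 + (15 + 2*U**2) = 11 + 2*U**2)
K(H(k(5, -5)))*L = (11 + 2*(2*(-5)*(7 - 5))**2)*(-550) = (11 + 2*(2*(-5)*2)**2)*(-550) = (11 + 2*(-20)**2)*(-550) = (11 + 2*400)*(-550) = (11 + 800)*(-550) = 811*(-550) = -446050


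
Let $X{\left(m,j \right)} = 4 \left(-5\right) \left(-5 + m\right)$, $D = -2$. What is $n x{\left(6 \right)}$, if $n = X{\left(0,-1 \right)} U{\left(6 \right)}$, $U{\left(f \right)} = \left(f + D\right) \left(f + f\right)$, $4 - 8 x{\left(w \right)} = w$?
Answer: $-1200$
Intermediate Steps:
$x{\left(w \right)} = \frac{1}{2} - \frac{w}{8}$
$X{\left(m,j \right)} = 100 - 20 m$ ($X{\left(m,j \right)} = - 20 \left(-5 + m\right) = 100 - 20 m$)
$U{\left(f \right)} = 2 f \left(-2 + f\right)$ ($U{\left(f \right)} = \left(f - 2\right) \left(f + f\right) = \left(-2 + f\right) 2 f = 2 f \left(-2 + f\right)$)
$n = 4800$ ($n = \left(100 - 0\right) 2 \cdot 6 \left(-2 + 6\right) = \left(100 + 0\right) 2 \cdot 6 \cdot 4 = 100 \cdot 48 = 4800$)
$n x{\left(6 \right)} = 4800 \left(\frac{1}{2} - \frac{3}{4}\right) = 4800 \left(- \frac{1}{4}\right) = -1200$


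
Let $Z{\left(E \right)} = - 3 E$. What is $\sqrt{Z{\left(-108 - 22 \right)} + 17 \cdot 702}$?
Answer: $2 \sqrt{3081} \approx 111.01$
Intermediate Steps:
$\sqrt{Z{\left(-108 - 22 \right)} + 17 \cdot 702} = \sqrt{- 3 \left(-108 - 22\right) + 17 \cdot 702} = \sqrt{\left(-3\right) \left(-130\right) + 11934} = \sqrt{390 + 11934} = \sqrt{12324} = 2 \sqrt{3081}$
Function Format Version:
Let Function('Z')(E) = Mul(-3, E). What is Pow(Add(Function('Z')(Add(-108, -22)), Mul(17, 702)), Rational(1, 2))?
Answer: Mul(2, Pow(3081, Rational(1, 2))) ≈ 111.01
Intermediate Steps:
Pow(Add(Function('Z')(Add(-108, -22)), Mul(17, 702)), Rational(1, 2)) = Pow(Add(Mul(-3, Add(-108, -22)), Mul(17, 702)), Rational(1, 2)) = Pow(Add(Mul(-3, -130), 11934), Rational(1, 2)) = Pow(Add(390, 11934), Rational(1, 2)) = Pow(12324, Rational(1, 2)) = Mul(2, Pow(3081, Rational(1, 2)))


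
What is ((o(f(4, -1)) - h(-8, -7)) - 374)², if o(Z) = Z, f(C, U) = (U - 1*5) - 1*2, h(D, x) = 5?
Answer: 149769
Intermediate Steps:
f(C, U) = -7 + U (f(C, U) = (U - 5) - 2 = (-5 + U) - 2 = -7 + U)
((o(f(4, -1)) - h(-8, -7)) - 374)² = (((-7 - 1) - 1*5) - 374)² = ((-8 - 5) - 374)² = (-13 - 374)² = (-387)² = 149769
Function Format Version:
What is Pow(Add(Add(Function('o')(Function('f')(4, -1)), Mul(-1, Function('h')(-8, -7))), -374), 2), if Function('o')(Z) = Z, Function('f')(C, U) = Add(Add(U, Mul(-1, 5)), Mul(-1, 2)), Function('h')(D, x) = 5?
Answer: 149769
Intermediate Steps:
Function('f')(C, U) = Add(-7, U) (Function('f')(C, U) = Add(Add(U, -5), -2) = Add(Add(-5, U), -2) = Add(-7, U))
Pow(Add(Add(Function('o')(Function('f')(4, -1)), Mul(-1, Function('h')(-8, -7))), -374), 2) = Pow(Add(Add(Add(-7, -1), Mul(-1, 5)), -374), 2) = Pow(Add(Add(-8, -5), -374), 2) = Pow(Add(-13, -374), 2) = Pow(-387, 2) = 149769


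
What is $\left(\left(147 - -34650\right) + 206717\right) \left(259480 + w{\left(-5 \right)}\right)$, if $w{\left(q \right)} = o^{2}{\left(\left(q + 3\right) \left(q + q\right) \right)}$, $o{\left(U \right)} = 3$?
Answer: $62670226346$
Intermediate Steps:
$w{\left(q \right)} = 9$ ($w{\left(q \right)} = 3^{2} = 9$)
$\left(\left(147 - -34650\right) + 206717\right) \left(259480 + w{\left(-5 \right)}\right) = \left(\left(147 - -34650\right) + 206717\right) \left(259480 + 9\right) = \left(\left(147 + 34650\right) + 206717\right) 259489 = \left(34797 + 206717\right) 259489 = 241514 \cdot 259489 = 62670226346$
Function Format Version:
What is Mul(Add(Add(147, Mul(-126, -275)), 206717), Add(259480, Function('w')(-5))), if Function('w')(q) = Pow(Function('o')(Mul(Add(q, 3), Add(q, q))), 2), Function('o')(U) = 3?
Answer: 62670226346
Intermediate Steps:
Function('w')(q) = 9 (Function('w')(q) = Pow(3, 2) = 9)
Mul(Add(Add(147, Mul(-126, -275)), 206717), Add(259480, Function('w')(-5))) = Mul(Add(Add(147, Mul(-126, -275)), 206717), Add(259480, 9)) = Mul(Add(Add(147, 34650), 206717), 259489) = Mul(Add(34797, 206717), 259489) = Mul(241514, 259489) = 62670226346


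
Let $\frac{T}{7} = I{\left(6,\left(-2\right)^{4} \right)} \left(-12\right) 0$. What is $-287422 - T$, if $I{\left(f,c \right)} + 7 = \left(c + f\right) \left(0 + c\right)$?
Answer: $-287422$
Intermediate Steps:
$I{\left(f,c \right)} = -7 + c \left(c + f\right)$ ($I{\left(f,c \right)} = -7 + \left(c + f\right) \left(0 + c\right) = -7 + \left(c + f\right) c = -7 + c \left(c + f\right)$)
$T = 0$ ($T = 7 \left(-7 + \left(\left(-2\right)^{4}\right)^{2} + \left(-2\right)^{4} \cdot 6\right) \left(-12\right) 0 = 7 \left(-7 + 16^{2} + 16 \cdot 6\right) \left(-12\right) 0 = 7 \left(-7 + 256 + 96\right) \left(-12\right) 0 = 7 \cdot 345 \left(-12\right) 0 = 7 \left(\left(-4140\right) 0\right) = 7 \cdot 0 = 0$)
$-287422 - T = -287422 - 0 = -287422 + 0 = -287422$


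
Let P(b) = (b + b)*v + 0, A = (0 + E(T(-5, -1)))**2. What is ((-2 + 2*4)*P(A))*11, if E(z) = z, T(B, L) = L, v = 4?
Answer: 528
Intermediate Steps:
A = 1 (A = (0 - 1)**2 = (-1)**2 = 1)
P(b) = 8*b (P(b) = (b + b)*4 + 0 = (2*b)*4 + 0 = 8*b + 0 = 8*b)
((-2 + 2*4)*P(A))*11 = ((-2 + 2*4)*(8*1))*11 = ((-2 + 8)*8)*11 = (6*8)*11 = 48*11 = 528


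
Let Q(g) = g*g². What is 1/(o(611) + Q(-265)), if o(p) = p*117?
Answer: -1/18538138 ≈ -5.3943e-8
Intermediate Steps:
o(p) = 117*p
Q(g) = g³
1/(o(611) + Q(-265)) = 1/(117*611 + (-265)³) = 1/(71487 - 18609625) = 1/(-18538138) = -1/18538138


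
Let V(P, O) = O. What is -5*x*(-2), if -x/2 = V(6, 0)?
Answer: 0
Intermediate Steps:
x = 0 (x = -2*0 = 0)
-5*x*(-2) = -5*0*(-2) = 0*(-2) = 0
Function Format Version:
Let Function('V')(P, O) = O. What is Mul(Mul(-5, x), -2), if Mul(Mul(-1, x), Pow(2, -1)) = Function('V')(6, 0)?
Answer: 0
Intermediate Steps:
x = 0 (x = Mul(-2, 0) = 0)
Mul(Mul(-5, x), -2) = Mul(Mul(-5, 0), -2) = Mul(0, -2) = 0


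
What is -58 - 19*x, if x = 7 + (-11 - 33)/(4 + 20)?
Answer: -937/6 ≈ -156.17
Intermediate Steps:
x = 31/6 (x = 7 - 44/24 = 7 - 44*1/24 = 7 - 11/6 = 31/6 ≈ 5.1667)
-58 - 19*x = -58 - 19*31/6 = -58 - 589/6 = -937/6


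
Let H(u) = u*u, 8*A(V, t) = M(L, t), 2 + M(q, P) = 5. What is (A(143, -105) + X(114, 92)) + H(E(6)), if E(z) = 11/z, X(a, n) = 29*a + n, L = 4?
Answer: 244925/72 ≈ 3401.7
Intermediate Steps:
X(a, n) = n + 29*a
M(q, P) = 3 (M(q, P) = -2 + 5 = 3)
A(V, t) = 3/8 (A(V, t) = (1/8)*3 = 3/8)
H(u) = u**2
(A(143, -105) + X(114, 92)) + H(E(6)) = (3/8 + (92 + 29*114)) + (11/6)**2 = (3/8 + (92 + 3306)) + (11*(1/6))**2 = (3/8 + 3398) + (11/6)**2 = 27187/8 + 121/36 = 244925/72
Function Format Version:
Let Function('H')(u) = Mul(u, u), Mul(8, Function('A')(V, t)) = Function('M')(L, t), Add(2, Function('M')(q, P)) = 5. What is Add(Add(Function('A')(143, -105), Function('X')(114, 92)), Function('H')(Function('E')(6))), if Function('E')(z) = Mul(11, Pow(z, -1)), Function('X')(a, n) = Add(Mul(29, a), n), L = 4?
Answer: Rational(244925, 72) ≈ 3401.7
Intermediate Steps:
Function('X')(a, n) = Add(n, Mul(29, a))
Function('M')(q, P) = 3 (Function('M')(q, P) = Add(-2, 5) = 3)
Function('A')(V, t) = Rational(3, 8) (Function('A')(V, t) = Mul(Rational(1, 8), 3) = Rational(3, 8))
Function('H')(u) = Pow(u, 2)
Add(Add(Function('A')(143, -105), Function('X')(114, 92)), Function('H')(Function('E')(6))) = Add(Add(Rational(3, 8), Add(92, Mul(29, 114))), Pow(Mul(11, Pow(6, -1)), 2)) = Add(Add(Rational(3, 8), Add(92, 3306)), Pow(Mul(11, Rational(1, 6)), 2)) = Add(Add(Rational(3, 8), 3398), Pow(Rational(11, 6), 2)) = Add(Rational(27187, 8), Rational(121, 36)) = Rational(244925, 72)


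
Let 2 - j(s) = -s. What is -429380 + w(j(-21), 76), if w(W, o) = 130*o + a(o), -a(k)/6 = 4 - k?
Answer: -419068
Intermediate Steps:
j(s) = 2 + s (j(s) = 2 - (-1)*s = 2 + s)
a(k) = -24 + 6*k (a(k) = -6*(4 - k) = -24 + 6*k)
w(W, o) = -24 + 136*o (w(W, o) = 130*o + (-24 + 6*o) = -24 + 136*o)
-429380 + w(j(-21), 76) = -429380 + (-24 + 136*76) = -429380 + (-24 + 10336) = -429380 + 10312 = -419068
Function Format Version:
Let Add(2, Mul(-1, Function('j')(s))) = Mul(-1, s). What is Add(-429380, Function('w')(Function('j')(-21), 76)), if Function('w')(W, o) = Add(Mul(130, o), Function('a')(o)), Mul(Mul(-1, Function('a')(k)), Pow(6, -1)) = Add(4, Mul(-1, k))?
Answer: -419068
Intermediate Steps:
Function('j')(s) = Add(2, s) (Function('j')(s) = Add(2, Mul(-1, Mul(-1, s))) = Add(2, s))
Function('a')(k) = Add(-24, Mul(6, k)) (Function('a')(k) = Mul(-6, Add(4, Mul(-1, k))) = Add(-24, Mul(6, k)))
Function('w')(W, o) = Add(-24, Mul(136, o)) (Function('w')(W, o) = Add(Mul(130, o), Add(-24, Mul(6, o))) = Add(-24, Mul(136, o)))
Add(-429380, Function('w')(Function('j')(-21), 76)) = Add(-429380, Add(-24, Mul(136, 76))) = Add(-429380, Add(-24, 10336)) = Add(-429380, 10312) = -419068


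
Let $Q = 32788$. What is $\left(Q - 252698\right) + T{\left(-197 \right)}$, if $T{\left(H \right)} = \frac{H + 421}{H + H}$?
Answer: $- \frac{43322382}{197} \approx -2.1991 \cdot 10^{5}$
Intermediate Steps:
$T{\left(H \right)} = \frac{421 + H}{2 H}$
$\left(Q - 252698\right) + T{\left(-197 \right)} = \left(32788 - 252698\right) + \frac{421 - 197}{2 \left(-197\right)} = -219910 + \frac{1}{2} \left(- \frac{1}{197}\right) 224 = -219910 - \frac{112}{197} = - \frac{43322382}{197}$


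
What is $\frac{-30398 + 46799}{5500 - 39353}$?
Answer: $- \frac{16401}{33853} \approx -0.48448$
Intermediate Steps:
$\frac{-30398 + 46799}{5500 - 39353} = \frac{16401}{-33853} = 16401 \left(- \frac{1}{33853}\right) = - \frac{16401}{33853}$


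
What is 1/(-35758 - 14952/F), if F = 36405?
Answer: -12135/433928314 ≈ -2.7965e-5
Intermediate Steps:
1/(-35758 - 14952/F) = 1/(-35758 - 14952/36405) = 1/(-35758 - 14952*1/36405) = 1/(-35758 - 4984/12135) = 1/(-433928314/12135) = -12135/433928314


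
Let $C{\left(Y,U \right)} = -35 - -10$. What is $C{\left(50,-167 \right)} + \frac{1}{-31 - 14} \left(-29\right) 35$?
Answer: $- \frac{22}{9} \approx -2.4444$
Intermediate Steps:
$C{\left(Y,U \right)} = -25$ ($C{\left(Y,U \right)} = -35 + 10 = -25$)
$C{\left(50,-167 \right)} + \frac{1}{-31 - 14} \left(-29\right) 35 = -25 + \frac{1}{-31 - 14} \left(-29\right) 35 = -25 + \frac{1}{-45} \left(-29\right) 35 = -25 + \left(- \frac{1}{45}\right) \left(-29\right) 35 = -25 + \frac{29}{45} \cdot 35 = -25 + \frac{203}{9} = - \frac{22}{9}$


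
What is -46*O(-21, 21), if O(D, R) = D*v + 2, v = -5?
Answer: -4922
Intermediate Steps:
O(D, R) = 2 - 5*D (O(D, R) = D*(-5) + 2 = -5*D + 2 = 2 - 5*D)
-46*O(-21, 21) = -46*(2 - 5*(-21)) = -46*(2 + 105) = -46*107 = -4922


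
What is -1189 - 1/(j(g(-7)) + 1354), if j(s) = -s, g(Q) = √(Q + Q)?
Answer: -1089915362/916665 - I*√14/1833330 ≈ -1189.0 - 2.0409e-6*I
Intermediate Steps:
g(Q) = √2*√Q (g(Q) = √(2*Q) = √2*√Q)
-1189 - 1/(j(g(-7)) + 1354) = -1189 - 1/(-√2*√(-7) + 1354) = -1189 - 1/(-√2*I*√7 + 1354) = -1189 - 1/(-I*√14 + 1354) = -1189 - 1/(1354 - I*√14)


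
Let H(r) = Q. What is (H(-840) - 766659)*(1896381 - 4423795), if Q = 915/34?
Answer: 32939143435137/17 ≈ 1.9376e+12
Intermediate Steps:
Q = 915/34 (Q = 915*(1/34) = 915/34 ≈ 26.912)
H(r) = 915/34
(H(-840) - 766659)*(1896381 - 4423795) = (915/34 - 766659)*(1896381 - 4423795) = -26065491/34*(-2527414) = 32939143435137/17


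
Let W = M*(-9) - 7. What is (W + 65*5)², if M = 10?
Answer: 51984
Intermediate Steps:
W = -97 (W = 10*(-9) - 7 = -90 - 7 = -97)
(W + 65*5)² = (-97 + 65*5)² = (-97 + 325)² = 228² = 51984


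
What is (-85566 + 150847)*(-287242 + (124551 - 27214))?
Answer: -12397188305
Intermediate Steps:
(-85566 + 150847)*(-287242 + (124551 - 27214)) = 65281*(-287242 + 97337) = 65281*(-189905) = -12397188305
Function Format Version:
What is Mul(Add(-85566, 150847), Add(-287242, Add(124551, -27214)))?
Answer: -12397188305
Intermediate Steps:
Mul(Add(-85566, 150847), Add(-287242, Add(124551, -27214))) = Mul(65281, Add(-287242, 97337)) = Mul(65281, -189905) = -12397188305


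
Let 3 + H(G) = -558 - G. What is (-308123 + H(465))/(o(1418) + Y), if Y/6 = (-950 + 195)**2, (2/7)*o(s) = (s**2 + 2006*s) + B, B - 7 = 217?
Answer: -16271/1074434 ≈ -0.015144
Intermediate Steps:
B = 224 (B = 7 + 217 = 224)
H(G) = -561 - G (H(G) = -3 + (-558 - G) = -561 - G)
o(s) = 784 + 7021*s + 7*s**2/2 (o(s) = 7*((s**2 + 2006*s) + 224)/2 = 7*(224 + s**2 + 2006*s)/2 = 784 + 7021*s + 7*s**2/2)
Y = 3420150 (Y = 6*(-950 + 195)**2 = 6*(-755)**2 = 6*570025 = 3420150)
(-308123 + H(465))/(o(1418) + Y) = (-308123 + (-561 - 1*465))/((784 + 7021*1418 + (7/2)*1418**2) + 3420150) = (-308123 + (-561 - 465))/((784 + 9955778 + (7/2)*2010724) + 3420150) = (-308123 - 1026)/((784 + 9955778 + 7037534) + 3420150) = -309149/(16994096 + 3420150) = -309149/20414246 = -309149*1/20414246 = -16271/1074434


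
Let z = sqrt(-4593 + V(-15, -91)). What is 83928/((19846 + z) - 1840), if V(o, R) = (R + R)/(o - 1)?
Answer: 12089660544/2593764941 - 167856*I*sqrt(73306)/2593764941 ≈ 4.661 - 0.017522*I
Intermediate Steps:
V(o, R) = 2*R/(-1 + o) (V(o, R) = (2*R)/(-1 + o) = 2*R/(-1 + o))
z = I*sqrt(73306)/4 (z = sqrt(-4593 + 2*(-91)/(-1 - 15)) = sqrt(-4593 + 2*(-91)/(-16)) = sqrt(-4593 + 2*(-91)*(-1/16)) = sqrt(-4593 + 91/8) = sqrt(-36653/8) = I*sqrt(73306)/4 ≈ 67.688*I)
83928/((19846 + z) - 1840) = 83928/((19846 + I*sqrt(73306)/4) - 1840) = 83928/(18006 + I*sqrt(73306)/4)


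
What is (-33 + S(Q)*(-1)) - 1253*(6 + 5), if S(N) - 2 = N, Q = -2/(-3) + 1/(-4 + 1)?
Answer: -41455/3 ≈ -13818.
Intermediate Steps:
Q = ⅓ (Q = -2*(-⅓) + 1/(-3) = ⅔ + 1*(-⅓) = ⅔ - ⅓ = ⅓ ≈ 0.33333)
S(N) = 2 + N
(-33 + S(Q)*(-1)) - 1253*(6 + 5) = (-33 + (2 + ⅓)*(-1)) - 1253*(6 + 5) = (-33 + (7/3)*(-1)) - 1253*11 = (-33 - 7/3) - 179*77 = -106/3 - 13783 = -41455/3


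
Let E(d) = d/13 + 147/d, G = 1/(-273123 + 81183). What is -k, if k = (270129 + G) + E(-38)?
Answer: -12806272404623/47409180 ≈ -2.7012e+5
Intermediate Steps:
G = -1/191940 (G = 1/(-191940) = -1/191940 ≈ -5.2100e-6)
E(d) = 147/d + d/13 (E(d) = d*(1/13) + 147/d = d/13 + 147/d = 147/d + d/13)
k = 12806272404623/47409180 (k = (270129 - 1/191940) + (147/(-38) + (1/13)*(-38)) = 51848560259/191940 + (147*(-1/38) - 38/13) = 51848560259/191940 + (-147/38 - 38/13) = 51848560259/191940 - 3355/494 = 12806272404623/47409180 ≈ 2.7012e+5)
-k = -1*12806272404623/47409180 = -12806272404623/47409180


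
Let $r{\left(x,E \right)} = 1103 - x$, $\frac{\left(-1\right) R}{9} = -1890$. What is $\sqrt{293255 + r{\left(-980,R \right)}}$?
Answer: $\sqrt{295338} \approx 543.45$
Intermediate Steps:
$R = 17010$ ($R = \left(-9\right) \left(-1890\right) = 17010$)
$\sqrt{293255 + r{\left(-980,R \right)}} = \sqrt{293255 + \left(1103 - -980\right)} = \sqrt{293255 + \left(1103 + 980\right)} = \sqrt{293255 + 2083} = \sqrt{295338}$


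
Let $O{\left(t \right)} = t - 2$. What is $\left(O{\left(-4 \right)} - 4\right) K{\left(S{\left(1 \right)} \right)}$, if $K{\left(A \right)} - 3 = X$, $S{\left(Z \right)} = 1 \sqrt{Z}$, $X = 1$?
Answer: $-40$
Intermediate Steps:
$S{\left(Z \right)} = \sqrt{Z}$
$O{\left(t \right)} = -2 + t$
$K{\left(A \right)} = 4$ ($K{\left(A \right)} = 3 + 1 = 4$)
$\left(O{\left(-4 \right)} - 4\right) K{\left(S{\left(1 \right)} \right)} = \left(\left(-2 - 4\right) - 4\right) 4 = \left(-6 - 4\right) 4 = \left(-10\right) 4 = -40$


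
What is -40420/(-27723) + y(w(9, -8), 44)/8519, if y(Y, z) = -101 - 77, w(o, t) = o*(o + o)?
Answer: 339403286/236172237 ≈ 1.4371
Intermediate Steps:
w(o, t) = 2*o**2 (w(o, t) = o*(2*o) = 2*o**2)
y(Y, z) = -178
-40420/(-27723) + y(w(9, -8), 44)/8519 = -40420/(-27723) - 178/8519 = -40420*(-1/27723) - 178*1/8519 = 40420/27723 - 178/8519 = 339403286/236172237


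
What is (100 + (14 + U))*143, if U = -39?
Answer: 10725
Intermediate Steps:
(100 + (14 + U))*143 = (100 + (14 - 39))*143 = (100 - 25)*143 = 75*143 = 10725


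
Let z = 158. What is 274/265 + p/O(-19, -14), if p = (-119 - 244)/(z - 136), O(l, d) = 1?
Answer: -8197/530 ≈ -15.466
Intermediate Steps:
p = -33/2 (p = (-119 - 244)/(158 - 136) = -363/22 = -363*1/22 = -33/2 ≈ -16.500)
274/265 + p/O(-19, -14) = 274/265 - 33/2/1 = 274*(1/265) - 33/2*1 = 274/265 - 33/2 = -8197/530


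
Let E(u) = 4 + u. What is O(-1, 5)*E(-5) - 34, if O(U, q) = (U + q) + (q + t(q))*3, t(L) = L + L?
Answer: -83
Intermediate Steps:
t(L) = 2*L
O(U, q) = U + 10*q (O(U, q) = (U + q) + (q + 2*q)*3 = (U + q) + (3*q)*3 = (U + q) + 9*q = U + 10*q)
O(-1, 5)*E(-5) - 34 = (-1 + 10*5)*(4 - 5) - 34 = (-1 + 50)*(-1) - 34 = 49*(-1) - 34 = -49 - 34 = -83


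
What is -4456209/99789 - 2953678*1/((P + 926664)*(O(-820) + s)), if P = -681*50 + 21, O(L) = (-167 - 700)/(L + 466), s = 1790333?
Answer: -280113889744268095667/6272659964289891915 ≈ -44.656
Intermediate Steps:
O(L) = -867/(466 + L)
P = -34029 (P = -34050 + 21 = -34029)
-4456209/99789 - 2953678*1/((P + 926664)*(O(-820) + s)) = -4456209/99789 - 2953678*1/((-34029 + 926664)*(-867/(466 - 820) + 1790333)) = -4456209*1/99789 - 2953678*1/(892635*(-867/(-354) + 1790333)) = -1485403/33263 - 2953678*1/(892635*(-867*(-1/354) + 1790333)) = -1485403/33263 - 2953678*1/(892635*(289/118 + 1790333)) = -1485403/33263 - 2953678/(892635*(211259583/118)) = -1485403/33263 - 2953678/188577697871205/118 = -1485403/33263 - 2953678*118/188577697871205 = -1485403/33263 - 348534004/188577697871205 = -280113889744268095667/6272659964289891915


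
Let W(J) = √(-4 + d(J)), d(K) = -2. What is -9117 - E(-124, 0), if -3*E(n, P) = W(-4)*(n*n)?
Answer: -9117 + 15376*I*√6/3 ≈ -9117.0 + 12554.0*I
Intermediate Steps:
W(J) = I*√6 (W(J) = √(-4 - 2) = √(-6) = I*√6)
E(n, P) = -I*√6*n²/3 (E(n, P) = -I*√6*n*n/3 = -I*√6*n²/3)
-9117 - E(-124, 0) = -9117 - (-1)*I*√6*(-124)²/3 = -9117 - (-1)*I*√6*15376/3 = -9117 - (-15376)*I*√6/3 = -9117 + 15376*I*√6/3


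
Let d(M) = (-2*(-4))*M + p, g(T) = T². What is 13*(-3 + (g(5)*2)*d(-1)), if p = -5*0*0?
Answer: -5239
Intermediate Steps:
p = 0 (p = 0*0 = 0)
d(M) = 8*M (d(M) = (-2*(-4))*M + 0 = 8*M + 0 = 8*M)
13*(-3 + (g(5)*2)*d(-1)) = 13*(-3 + (5²*2)*(8*(-1))) = 13*(-3 + (25*2)*(-8)) = 13*(-3 + 50*(-8)) = 13*(-3 - 400) = 13*(-403) = -5239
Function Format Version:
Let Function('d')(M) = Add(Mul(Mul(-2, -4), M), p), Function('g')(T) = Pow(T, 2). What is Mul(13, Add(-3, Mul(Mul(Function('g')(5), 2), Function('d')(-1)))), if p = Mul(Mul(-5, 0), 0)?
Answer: -5239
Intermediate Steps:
p = 0 (p = Mul(0, 0) = 0)
Function('d')(M) = Mul(8, M) (Function('d')(M) = Add(Mul(Mul(-2, -4), M), 0) = Add(Mul(8, M), 0) = Mul(8, M))
Mul(13, Add(-3, Mul(Mul(Function('g')(5), 2), Function('d')(-1)))) = Mul(13, Add(-3, Mul(Mul(Pow(5, 2), 2), Mul(8, -1)))) = Mul(13, Add(-3, Mul(Mul(25, 2), -8))) = Mul(13, Add(-3, Mul(50, -8))) = Mul(13, Add(-3, -400)) = Mul(13, -403) = -5239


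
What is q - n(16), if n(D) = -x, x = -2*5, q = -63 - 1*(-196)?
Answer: 123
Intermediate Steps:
q = 133 (q = -63 + 196 = 133)
x = -10
n(D) = 10 (n(D) = -1*(-10) = 10)
q - n(16) = 133 - 1*10 = 133 - 10 = 123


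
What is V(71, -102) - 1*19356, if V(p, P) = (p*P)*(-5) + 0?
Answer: 16854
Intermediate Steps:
V(p, P) = -5*P*p (V(p, P) = (P*p)*(-5) + 0 = -5*P*p + 0 = -5*P*p)
V(71, -102) - 1*19356 = -5*(-102)*71 - 1*19356 = 36210 - 19356 = 16854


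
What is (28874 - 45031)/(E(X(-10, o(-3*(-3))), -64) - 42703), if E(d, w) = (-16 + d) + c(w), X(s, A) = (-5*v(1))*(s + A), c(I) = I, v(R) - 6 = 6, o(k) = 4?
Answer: 16157/42423 ≈ 0.38085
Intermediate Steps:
v(R) = 12 (v(R) = 6 + 6 = 12)
X(s, A) = -60*A - 60*s (X(s, A) = (-5*12)*(s + A) = -60*(A + s) = -60*A - 60*s)
E(d, w) = -16 + d + w (E(d, w) = (-16 + d) + w = -16 + d + w)
(28874 - 45031)/(E(X(-10, o(-3*(-3))), -64) - 42703) = (28874 - 45031)/((-16 + (-60*4 - 60*(-10)) - 64) - 42703) = -16157/((-16 + (-240 + 600) - 64) - 42703) = -16157/((-16 + 360 - 64) - 42703) = -16157/(280 - 42703) = -16157/(-42423) = -16157*(-1/42423) = 16157/42423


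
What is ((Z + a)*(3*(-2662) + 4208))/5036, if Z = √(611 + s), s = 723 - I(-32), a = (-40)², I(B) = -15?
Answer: -1511200/1259 - 1889*√1349/2518 ≈ -1227.9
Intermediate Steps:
a = 1600
s = 738 (s = 723 - 1*(-15) = 723 + 15 = 738)
Z = √1349 (Z = √(611 + 738) = √1349 ≈ 36.729)
((Z + a)*(3*(-2662) + 4208))/5036 = ((√1349 + 1600)*(3*(-2662) + 4208))/5036 = ((1600 + √1349)*(-7986 + 4208))*(1/5036) = ((1600 + √1349)*(-3778))*(1/5036) = (-6044800 - 3778*√1349)*(1/5036) = -1511200/1259 - 1889*√1349/2518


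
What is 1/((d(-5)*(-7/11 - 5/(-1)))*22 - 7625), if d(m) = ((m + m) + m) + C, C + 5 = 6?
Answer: -1/8969 ≈ -0.00011150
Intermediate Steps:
C = 1 (C = -5 + 6 = 1)
d(m) = 1 + 3*m (d(m) = ((m + m) + m) + 1 = (2*m + m) + 1 = 3*m + 1 = 1 + 3*m)
1/((d(-5)*(-7/11 - 5/(-1)))*22 - 7625) = 1/(((1 + 3*(-5))*(-7/11 - 5/(-1)))*22 - 7625) = 1/(((1 - 15)*(-7*1/11 - 5*(-1)))*22 - 7625) = 1/(-14*(-7/11 + 5)*22 - 7625) = 1/(-14*48/11*22 - 7625) = 1/(-672/11*22 - 7625) = 1/(-1344 - 7625) = 1/(-8969) = -1/8969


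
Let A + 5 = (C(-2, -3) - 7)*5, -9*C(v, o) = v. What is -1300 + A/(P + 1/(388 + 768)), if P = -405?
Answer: -5477289700/4213611 ≈ -1299.9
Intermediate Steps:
C(v, o) = -v/9
A = -350/9 (A = -5 + (-⅑*(-2) - 7)*5 = -5 + (2/9 - 7)*5 = -5 - 61/9*5 = -5 - 305/9 = -350/9 ≈ -38.889)
-1300 + A/(P + 1/(388 + 768)) = -1300 - 350/9/(-405 + 1/(388 + 768)) = -1300 - 350/9/(-405 + 1/1156) = -1300 - 350/9/(-468179/1156) = -1300 - 1156/468179*(-350/9) = -1300 + 404600/4213611 = -5477289700/4213611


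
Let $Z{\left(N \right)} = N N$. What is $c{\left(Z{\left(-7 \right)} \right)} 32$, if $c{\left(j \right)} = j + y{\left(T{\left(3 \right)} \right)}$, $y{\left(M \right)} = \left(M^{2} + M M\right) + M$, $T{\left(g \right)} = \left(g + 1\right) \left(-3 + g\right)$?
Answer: $1568$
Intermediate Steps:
$T{\left(g \right)} = \left(1 + g\right) \left(-3 + g\right)$
$Z{\left(N \right)} = N^{2}$
$y{\left(M \right)} = M + 2 M^{2}$ ($y{\left(M \right)} = \left(M^{2} + M^{2}\right) + M = 2 M^{2} + M = M + 2 M^{2}$)
$c{\left(j \right)} = j$ ($c{\left(j \right)} = j + \left(-3 + 3^{2} - 6\right) \left(1 + 2 \left(-3 + 3^{2} - 6\right)\right) = j + \left(-3 + 9 - 6\right) \left(1 + 2 \left(-3 + 9 - 6\right)\right) = j + 0 \left(1 + 2 \cdot 0\right) = j + 0 \left(1 + 0\right) = j + 0 \cdot 1 = j + 0 = j$)
$c{\left(Z{\left(-7 \right)} \right)} 32 = \left(-7\right)^{2} \cdot 32 = 49 \cdot 32 = 1568$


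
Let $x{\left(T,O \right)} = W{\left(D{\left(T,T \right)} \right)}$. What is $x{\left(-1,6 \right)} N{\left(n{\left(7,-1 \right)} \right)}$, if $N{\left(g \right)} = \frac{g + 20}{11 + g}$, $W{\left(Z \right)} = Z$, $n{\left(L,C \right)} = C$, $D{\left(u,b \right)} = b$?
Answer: $- \frac{19}{10} \approx -1.9$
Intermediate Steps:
$N{\left(g \right)} = \frac{20 + g}{11 + g}$
$x{\left(T,O \right)} = T$
$x{\left(-1,6 \right)} N{\left(n{\left(7,-1 \right)} \right)} = - \frac{20 - 1}{11 - 1} = - \frac{19}{10}$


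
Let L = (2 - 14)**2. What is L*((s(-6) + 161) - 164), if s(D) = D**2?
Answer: 4752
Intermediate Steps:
L = 144 (L = (-12)**2 = 144)
L*((s(-6) + 161) - 164) = 144*(((-6)**2 + 161) - 164) = 144*((36 + 161) - 164) = 144*(197 - 164) = 144*33 = 4752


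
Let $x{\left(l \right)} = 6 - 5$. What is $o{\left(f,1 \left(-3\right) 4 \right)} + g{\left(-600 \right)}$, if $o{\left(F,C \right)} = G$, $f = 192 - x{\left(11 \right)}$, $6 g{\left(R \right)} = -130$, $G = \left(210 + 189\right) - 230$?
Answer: $\frac{442}{3} \approx 147.33$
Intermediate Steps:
$x{\left(l \right)} = 1$ ($x{\left(l \right)} = 6 - 5 = 1$)
$G = 169$ ($G = 399 - 230 = 169$)
$g{\left(R \right)} = - \frac{65}{3}$ ($g{\left(R \right)} = \frac{1}{6} \left(-130\right) = - \frac{65}{3}$)
$f = 191$ ($f = 192 - 1 = 191$)
$o{\left(F,C \right)} = 169$
$o{\left(f,1 \left(-3\right) 4 \right)} + g{\left(-600 \right)} = 169 - \frac{65}{3} = \frac{442}{3}$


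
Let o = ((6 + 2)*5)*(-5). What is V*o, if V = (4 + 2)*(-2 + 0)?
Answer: 2400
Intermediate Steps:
V = -12 (V = 6*(-2) = -12)
o = -200 (o = (8*5)*(-5) = 40*(-5) = -200)
V*o = -12*(-200) = 2400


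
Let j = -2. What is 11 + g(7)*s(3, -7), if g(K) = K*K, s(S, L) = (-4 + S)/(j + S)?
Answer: -38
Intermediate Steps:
s(S, L) = (-4 + S)/(-2 + S)
g(K) = K²
11 + g(7)*s(3, -7) = 11 + 7²*((-4 + 3)/(-2 + 3)) = 11 + 49*(-1/1) = 11 + 49*(1*(-1)) = 11 + 49*(-1) = 11 - 49 = -38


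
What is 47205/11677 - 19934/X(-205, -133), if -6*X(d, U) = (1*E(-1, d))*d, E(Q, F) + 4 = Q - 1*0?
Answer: 1445001033/11968925 ≈ 120.73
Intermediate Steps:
E(Q, F) = -4 + Q (E(Q, F) = -4 + (Q - 1*0) = -4 + (Q + 0) = -4 + Q)
X(d, U) = 5*d/6 (X(d, U) = -1*(-4 - 1)*d/6 = -1*(-5)*d/6 = -(-5)*d/6 = 5*d/6)
47205/11677 - 19934/X(-205, -133) = 47205/11677 - 19934/((5/6)*(-205)) = 47205*(1/11677) - 19934/(-1025/6) = 47205/11677 - 19934*(-6/1025) = 47205/11677 + 119604/1025 = 1445001033/11968925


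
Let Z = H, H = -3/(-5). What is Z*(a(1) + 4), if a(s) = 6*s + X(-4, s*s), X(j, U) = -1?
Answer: 27/5 ≈ 5.4000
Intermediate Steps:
H = 3/5 (H = -3*(-1/5) = 3/5 ≈ 0.60000)
Z = 3/5 ≈ 0.60000
a(s) = -1 + 6*s (a(s) = 6*s - 1 = -1 + 6*s)
Z*(a(1) + 4) = 3*((-1 + 6*1) + 4)/5 = 3*((-1 + 6) + 4)/5 = 3*(5 + 4)/5 = (3/5)*9 = 27/5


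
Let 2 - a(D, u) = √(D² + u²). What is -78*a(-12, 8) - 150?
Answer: -306 + 312*√13 ≈ 818.93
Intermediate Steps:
a(D, u) = 2 - √(D² + u²)
-78*a(-12, 8) - 150 = -78*(2 - √((-12)² + 8²)) - 150 = -78*(2 - √(144 + 64)) - 150 = -78*(2 - √208) - 150 = -78*(2 - 4*√13) - 150 = (-156 + 312*√13) - 150 = -306 + 312*√13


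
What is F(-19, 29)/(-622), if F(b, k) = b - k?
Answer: 24/311 ≈ 0.077170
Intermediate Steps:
F(-19, 29)/(-622) = (-19 - 1*29)/(-622) = (-19 - 29)*(-1/622) = -48*(-1/622) = 24/311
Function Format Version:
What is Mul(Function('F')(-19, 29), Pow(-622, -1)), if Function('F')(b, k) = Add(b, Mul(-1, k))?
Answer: Rational(24, 311) ≈ 0.077170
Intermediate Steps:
Mul(Function('F')(-19, 29), Pow(-622, -1)) = Mul(Add(-19, Mul(-1, 29)), Pow(-622, -1)) = Mul(Add(-19, -29), Rational(-1, 622)) = Mul(-48, Rational(-1, 622)) = Rational(24, 311)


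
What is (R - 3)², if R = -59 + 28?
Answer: 1156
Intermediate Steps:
R = -31
(R - 3)² = (-31 - 3)² = (-34)² = 1156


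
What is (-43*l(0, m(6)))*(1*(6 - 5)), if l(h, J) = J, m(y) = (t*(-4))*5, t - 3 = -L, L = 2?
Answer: 860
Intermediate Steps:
t = 1 (t = 3 - 1*2 = 3 - 2 = 1)
m(y) = -20 (m(y) = (1*(-4))*5 = -4*5 = -20)
(-43*l(0, m(6)))*(1*(6 - 5)) = (-43*(-20))*(1*(6 - 5)) = 860*(1*1) = 860*1 = 860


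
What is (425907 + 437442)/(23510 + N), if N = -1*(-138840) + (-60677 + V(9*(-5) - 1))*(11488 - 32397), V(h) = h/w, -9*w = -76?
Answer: 10935754/16073640799 ≈ 0.00068035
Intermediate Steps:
w = 76/9 (w = -1/9*(-76) = 76/9 ≈ 8.4444)
V(h) = 9*h/76 (V(h) = h/(76/9) = h*(9/76) = 9*h/76)
N = 48220029017/38 (N = -1*(-138840) + (-60677 + 9*(9*(-5) - 1)/76)*(11488 - 32397) = 138840 + (-60677 + 9*(-45 - 1)/76)*(-20909) = 138840 + (-60677 + (9/76)*(-46))*(-20909) = 138840 + (-60677 - 207/38)*(-20909) = 138840 - 2305933/38*(-20909) = 138840 + 48214753097/38 = 48220029017/38 ≈ 1.2689e+9)
(425907 + 437442)/(23510 + N) = (425907 + 437442)/(23510 + 48220029017/38) = 863349/(48220922397/38) = 863349*(38/48220922397) = 10935754/16073640799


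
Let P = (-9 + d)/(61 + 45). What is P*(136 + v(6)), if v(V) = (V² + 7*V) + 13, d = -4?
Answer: -2951/106 ≈ -27.840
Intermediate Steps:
v(V) = 13 + V² + 7*V
P = -13/106 (P = (-9 - 4)/(61 + 45) = -13/106 ≈ -0.12264)
P*(136 + v(6)) = -13*(136 + (13 + 6² + 7*6))/106 = -13*(136 + (13 + 36 + 42))/106 = -13*(136 + 91)/106 = -13/106*227 = -2951/106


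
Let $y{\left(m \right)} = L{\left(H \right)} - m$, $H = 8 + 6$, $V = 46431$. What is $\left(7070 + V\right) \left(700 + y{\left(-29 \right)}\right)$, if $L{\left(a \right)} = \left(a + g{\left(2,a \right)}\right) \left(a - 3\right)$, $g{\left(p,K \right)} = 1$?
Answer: $47829894$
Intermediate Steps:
$H = 14$
$L{\left(a \right)} = \left(1 + a\right) \left(-3 + a\right)$ ($L{\left(a \right)} = \left(a + 1\right) \left(a - 3\right) = \left(1 + a\right) \left(-3 + a\right)$)
$y{\left(m \right)} = 165 - m$ ($y{\left(m \right)} = \left(-3 + 14^{2} - 28\right) - m = \left(-3 + 196 - 28\right) - m = 165 - m$)
$\left(7070 + V\right) \left(700 + y{\left(-29 \right)}\right) = \left(7070 + 46431\right) \left(700 + \left(165 - -29\right)\right) = 53501 \left(700 + \left(165 + 29\right)\right) = 53501 \left(700 + 194\right) = 53501 \cdot 894 = 47829894$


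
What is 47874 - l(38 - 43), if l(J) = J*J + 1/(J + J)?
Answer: 478491/10 ≈ 47849.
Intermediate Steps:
l(J) = J**2 + 1/(2*J)
47874 - l(38 - 43) = 47874 - (1/2 + (38 - 43)**3)/(38 - 43) = 47874 - (1/2 + (-5)**3)/(-5) = 47874 - (-1)*(1/2 - 125)/5 = 47874 - (-1)*(-249)/(5*2) = 47874 - 1*249/10 = 47874 - 249/10 = 478491/10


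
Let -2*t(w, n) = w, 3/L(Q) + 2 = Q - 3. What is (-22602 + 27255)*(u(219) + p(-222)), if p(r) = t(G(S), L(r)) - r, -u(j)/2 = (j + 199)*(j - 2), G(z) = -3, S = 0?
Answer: -1686140181/2 ≈ -8.4307e+8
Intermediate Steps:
L(Q) = 3/(-5 + Q) (L(Q) = 3/(-2 + (Q - 3)) = 3/(-2 + (-3 + Q)) = 3/(-5 + Q))
u(j) = -2*(-2 + j)*(199 + j) (u(j) = -2*(j + 199)*(j - 2) = -2*(199 + j)*(-2 + j) = -2*(-2 + j)*(199 + j))
t(w, n) = -w/2
p(r) = 3/2 - r (p(r) = -½*(-3) - r = 3/2 - r)
(-22602 + 27255)*(u(219) + p(-222)) = (-22602 + 27255)*((796 - 394*219 - 2*219²) + (3/2 - 1*(-222))) = 4653*((796 - 86286 - 2*47961) + (3/2 + 222)) = 4653*((796 - 86286 - 95922) + 447/2) = 4653*(-181412 + 447/2) = 4653*(-362377/2) = -1686140181/2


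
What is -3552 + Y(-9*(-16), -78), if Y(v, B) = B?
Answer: -3630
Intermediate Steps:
-3552 + Y(-9*(-16), -78) = -3552 - 78 = -3630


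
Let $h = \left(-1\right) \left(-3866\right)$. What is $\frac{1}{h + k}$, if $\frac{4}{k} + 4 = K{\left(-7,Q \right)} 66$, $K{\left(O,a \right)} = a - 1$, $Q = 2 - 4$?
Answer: $\frac{101}{390464} \approx 0.00025867$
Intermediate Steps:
$Q = -2$
$K{\left(O,a \right)} = -1 + a$ ($K{\left(O,a \right)} = a - 1 = -1 + a$)
$k = - \frac{2}{101}$ ($k = \frac{4}{-4 + \left(-1 - 2\right) 66} = \frac{4}{-4 - 198} = \frac{4}{-202} = 4 \left(- \frac{1}{202}\right) = - \frac{2}{101} \approx -0.019802$)
$h = 3866$
$\frac{1}{h + k} = \frac{1}{3866 - \frac{2}{101}} = \frac{1}{\frac{390464}{101}} = \frac{101}{390464}$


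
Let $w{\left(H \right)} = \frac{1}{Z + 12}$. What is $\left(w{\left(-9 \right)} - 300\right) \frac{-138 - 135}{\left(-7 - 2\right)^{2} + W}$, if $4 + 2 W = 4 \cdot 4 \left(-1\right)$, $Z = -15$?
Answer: $\frac{81991}{71} \approx 1154.8$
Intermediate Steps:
$W = -10$ ($W = -2 + \frac{4 \cdot 4 \left(-1\right)}{2} = -2 + \frac{16 \left(-1\right)}{2} = -2 + \frac{1}{2} \left(-16\right) = -2 - 8 = -10$)
$w{\left(H \right)} = - \frac{1}{3}$ ($w{\left(H \right)} = \frac{1}{-15 + 12} = \frac{1}{-3} = - \frac{1}{3}$)
$\left(w{\left(-9 \right)} - 300\right) \frac{-138 - 135}{\left(-7 - 2\right)^{2} + W} = \left(- \frac{1}{3} - 300\right) \frac{-138 - 135}{\left(-7 - 2\right)^{2} - 10} = - \frac{901 \left(- \frac{273}{\left(-9\right)^{2} - 10}\right)}{3} = - \frac{901 \left(- \frac{273}{81 - 10}\right)}{3} = - \frac{901 \left(- \frac{273}{71}\right)}{3} = - \frac{901 \left(\left(-273\right) \frac{1}{71}\right)}{3} = \left(- \frac{901}{3}\right) \left(- \frac{273}{71}\right) = \frac{81991}{71}$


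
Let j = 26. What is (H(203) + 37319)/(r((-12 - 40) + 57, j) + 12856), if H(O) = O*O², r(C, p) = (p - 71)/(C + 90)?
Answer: 14513834/22205 ≈ 653.63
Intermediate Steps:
r(C, p) = (-71 + p)/(90 + C)
H(O) = O³
(H(203) + 37319)/(r((-12 - 40) + 57, j) + 12856) = (203³ + 37319)/((-71 + 26)/(90 + ((-12 - 40) + 57)) + 12856) = (8365427 + 37319)/(-45/(90 + (-52 + 57)) + 12856) = 8402746/(-45/(90 + 5) + 12856) = 8402746/(-45/95 + 12856) = 8402746/((1/95)*(-45) + 12856) = 8402746/(-9/19 + 12856) = 8402746/(244255/19) = 8402746*(19/244255) = 14513834/22205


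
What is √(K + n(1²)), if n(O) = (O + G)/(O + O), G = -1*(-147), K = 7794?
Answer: 2*√1967 ≈ 88.702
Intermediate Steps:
G = 147
n(O) = (147 + O)/(2*O) (n(O) = (O + 147)/(O + O) = (147 + O)/((2*O)) = (147 + O)*(1/(2*O)) = (147 + O)/(2*O))
√(K + n(1²)) = √(7794 + (147 + 1²)/(2*(1²))) = √(7794 + (½)*(147 + 1)/1) = √(7794 + (½)*1*148) = √(7794 + 74) = √7868 = 2*√1967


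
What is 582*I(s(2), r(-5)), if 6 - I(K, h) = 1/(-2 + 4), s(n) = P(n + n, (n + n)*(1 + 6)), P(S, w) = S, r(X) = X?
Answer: 3201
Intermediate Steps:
s(n) = 2*n (s(n) = n + n = 2*n)
I(K, h) = 11/2 (I(K, h) = 6 - 1/(-2 + 4) = 6 - 1/2 = 11/2)
582*I(s(2), r(-5)) = 582*(11/2) = 3201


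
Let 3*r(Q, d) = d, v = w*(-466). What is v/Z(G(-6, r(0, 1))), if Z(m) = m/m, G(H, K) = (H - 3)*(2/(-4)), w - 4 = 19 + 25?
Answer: -22368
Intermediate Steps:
w = 48 (w = 4 + (19 + 25) = 4 + 44 = 48)
v = -22368 (v = 48*(-466) = -22368)
r(Q, d) = d/3
G(H, K) = 3/2 - H/2 (G(H, K) = (-3 + H)*(2*(-¼)) = (-3 + H)*(-½) = 3/2 - H/2)
Z(m) = 1
v/Z(G(-6, r(0, 1))) = -22368/1 = -22368*1 = -22368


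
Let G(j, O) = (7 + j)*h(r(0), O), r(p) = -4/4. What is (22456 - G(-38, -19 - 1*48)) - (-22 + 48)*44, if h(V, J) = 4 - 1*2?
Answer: 21374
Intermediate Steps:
r(p) = -1 (r(p) = -4*¼ = -1)
h(V, J) = 2 (h(V, J) = 4 - 2 = 2)
G(j, O) = 14 + 2*j (G(j, O) = (7 + j)*2 = 14 + 2*j)
(22456 - G(-38, -19 - 1*48)) - (-22 + 48)*44 = (22456 - (14 + 2*(-38))) - (-22 + 48)*44 = (22456 - (14 - 76)) - 26*44 = (22456 - 1*(-62)) - 1*1144 = (22456 + 62) - 1144 = 22518 - 1144 = 21374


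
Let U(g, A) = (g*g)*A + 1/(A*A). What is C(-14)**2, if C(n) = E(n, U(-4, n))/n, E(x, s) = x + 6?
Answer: 16/49 ≈ 0.32653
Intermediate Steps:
U(g, A) = A**(-2) + A*g**2 (U(g, A) = g**2*A + 1/(A**2) = A*g**2 + A**(-2) = A**(-2) + A*g**2)
E(x, s) = 6 + x
C(n) = (6 + n)/n
C(-14)**2 = ((6 - 14)/(-14))**2 = (-1/14*(-8))**2 = (4/7)**2 = 16/49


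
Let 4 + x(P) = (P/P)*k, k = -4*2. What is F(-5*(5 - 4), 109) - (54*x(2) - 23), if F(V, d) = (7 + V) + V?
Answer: 668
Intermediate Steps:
k = -8
x(P) = -12 (x(P) = -4 + (P/P)*(-8) = -4 + 1*(-8) = -4 - 8 = -12)
F(V, d) = 7 + 2*V
F(-5*(5 - 4), 109) - (54*x(2) - 23) = (7 + 2*(-5*(5 - 4))) - (54*(-12) - 23) = (7 + 2*(-5*1)) - (-648 - 23) = (7 + 2*(-5)) - 1*(-671) = (7 - 10) + 671 = -3 + 671 = 668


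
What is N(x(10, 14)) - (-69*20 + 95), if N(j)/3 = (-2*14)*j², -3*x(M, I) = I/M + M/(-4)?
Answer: 95528/75 ≈ 1273.7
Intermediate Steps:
x(M, I) = M/12 - I/(3*M) (x(M, I) = -(I/M + M/(-4))/3 = -(I/M + M*(-¼))/3 = -(I/M - M/4)/3 = -(-M/4 + I/M)/3 = M/12 - I/(3*M))
N(j) = -84*j² (N(j) = 3*((-2*14)*j²) = 3*(-28*j²) = -84*j²)
N(x(10, 14)) - (-69*20 + 95) = -84*((1/12)*10 - ⅓*14/10)² - (-69*20 + 95) = -84*(⅚ - ⅓*14*⅒)² - (-1380 + 95) = -84*(⅚ - 7/15)² - 1*(-1285) = -84*(11/30)² + 1285 = -84*121/900 + 1285 = -847/75 + 1285 = 95528/75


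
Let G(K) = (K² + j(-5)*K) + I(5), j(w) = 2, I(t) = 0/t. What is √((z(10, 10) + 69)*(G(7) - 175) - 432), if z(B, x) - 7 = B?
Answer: 4*I*√629 ≈ 100.32*I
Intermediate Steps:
z(B, x) = 7 + B
I(t) = 0
G(K) = K² + 2*K (G(K) = (K² + 2*K) + 0 = K² + 2*K)
√((z(10, 10) + 69)*(G(7) - 175) - 432) = √(((7 + 10) + 69)*(7*(2 + 7) - 175) - 432) = √((17 + 69)*(7*9 - 175) - 432) = √(86*(63 - 175) - 432) = √(86*(-112) - 432) = √(-9632 - 432) = √(-10064) = 4*I*√629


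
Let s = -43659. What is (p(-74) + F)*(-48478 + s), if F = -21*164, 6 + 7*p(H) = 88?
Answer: 2213683562/7 ≈ 3.1624e+8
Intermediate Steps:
p(H) = 82/7 (p(H) = -6/7 + (1/7)*88 = -6/7 + 88/7 = 82/7)
F = -3444
(p(-74) + F)*(-48478 + s) = (82/7 - 3444)*(-48478 - 43659) = -24026/7*(-92137) = 2213683562/7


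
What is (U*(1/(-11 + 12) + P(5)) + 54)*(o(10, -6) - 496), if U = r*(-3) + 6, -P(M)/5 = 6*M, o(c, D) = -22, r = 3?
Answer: -259518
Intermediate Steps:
P(M) = -30*M
U = -3 (U = 3*(-3) + 6 = -9 + 6 = -3)
(U*(1/(-11 + 12) + P(5)) + 54)*(o(10, -6) - 496) = (-3*(1/(-11 + 12) - 30*5) + 54)*(-22 - 496) = (-3*(1/1 - 150) + 54)*(-518) = (-3*(1 - 150) + 54)*(-518) = (-3*(-149) + 54)*(-518) = (447 + 54)*(-518) = 501*(-518) = -259518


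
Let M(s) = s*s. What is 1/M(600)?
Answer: 1/360000 ≈ 2.7778e-6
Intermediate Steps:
M(s) = s**2
1/M(600) = 1/(600**2) = 1/360000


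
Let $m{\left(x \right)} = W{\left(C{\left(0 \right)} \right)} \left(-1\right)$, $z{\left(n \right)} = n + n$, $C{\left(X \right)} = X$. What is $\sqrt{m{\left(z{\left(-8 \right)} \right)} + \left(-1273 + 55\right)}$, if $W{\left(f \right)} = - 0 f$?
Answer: $i \sqrt{1218} \approx 34.9 i$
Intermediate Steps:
$z{\left(n \right)} = 2 n$
$W{\left(f \right)} = 0$ ($W{\left(f \right)} = \left(-1\right) 0 = 0$)
$m{\left(x \right)} = 0$ ($m{\left(x \right)} = 0 \left(-1\right) = 0$)
$\sqrt{m{\left(z{\left(-8 \right)} \right)} + \left(-1273 + 55\right)} = \sqrt{0 + \left(-1273 + 55\right)} = \sqrt{0 - 1218} = \sqrt{-1218} = i \sqrt{1218}$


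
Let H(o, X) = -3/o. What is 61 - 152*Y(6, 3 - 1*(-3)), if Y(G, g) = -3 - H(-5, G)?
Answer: 3041/5 ≈ 608.20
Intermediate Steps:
Y(G, g) = -18/5 (Y(G, g) = -3 - (-3)/(-5) = -3 - (-3)*(-1)/5 = -3 - 1*3/5 = -3 - 3/5 = -18/5)
61 - 152*Y(6, 3 - 1*(-3)) = 61 - 152*(-18/5) = 61 + 2736/5 = 3041/5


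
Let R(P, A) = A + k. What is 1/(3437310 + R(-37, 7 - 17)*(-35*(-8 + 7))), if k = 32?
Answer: 1/3438080 ≈ 2.9086e-7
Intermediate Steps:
R(P, A) = 32 + A (R(P, A) = A + 32 = 32 + A)
1/(3437310 + R(-37, 7 - 17)*(-35*(-8 + 7))) = 1/(3437310 + (32 + (7 - 17))*(-35*(-8 + 7))) = 1/(3437310 + (32 - 10)*(-35*(-1))) = 1/(3437310 + 22*35) = 1/(3437310 + 770) = 1/3438080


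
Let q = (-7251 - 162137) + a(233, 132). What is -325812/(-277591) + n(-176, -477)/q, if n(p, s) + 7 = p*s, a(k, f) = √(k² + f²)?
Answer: 5401127555278712/7964702827880121 - 83945*√71713/28692222831 ≈ 0.67735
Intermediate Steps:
a(k, f) = √(f² + k²)
n(p, s) = -7 + p*s
q = -169388 + √71713 (q = (-7251 - 162137) + √(132² + 233²) = -169388 + √(17424 + 54289) = -169388 + √71713 ≈ -1.6912e+5)
-325812/(-277591) + n(-176, -477)/q = -325812/(-277591) + (-7 - 176*(-477))/(-169388 + √71713) = -325812*(-1/277591) + (-7 + 83952)/(-169388 + √71713) = 325812/277591 + 83945/(-169388 + √71713)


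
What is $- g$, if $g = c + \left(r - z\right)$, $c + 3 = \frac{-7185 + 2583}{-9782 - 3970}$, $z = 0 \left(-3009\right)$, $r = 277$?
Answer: $- \frac{628775}{2292} \approx -274.33$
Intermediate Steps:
$z = 0$
$c = - \frac{6109}{2292}$ ($c = -3 + \frac{-7185 + 2583}{-9782 - 3970} = -3 - \frac{4602}{-13752} = -3 - - \frac{767}{2292} = -3 + \frac{767}{2292} = - \frac{6109}{2292} \approx -2.6654$)
$g = \frac{628775}{2292}$ ($g = - \frac{6109}{2292} + \left(277 - 0\right) = - \frac{6109}{2292} + \left(277 + 0\right) = - \frac{6109}{2292} + 277 = \frac{628775}{2292} \approx 274.33$)
$- g = \left(-1\right) \frac{628775}{2292} = - \frac{628775}{2292}$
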